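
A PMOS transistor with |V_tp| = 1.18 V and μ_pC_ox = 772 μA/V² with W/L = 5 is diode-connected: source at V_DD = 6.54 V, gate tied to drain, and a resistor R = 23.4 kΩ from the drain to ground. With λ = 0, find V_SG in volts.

V_SG = 1.51 V

With gate tied to drain, V_SG = V_SD ≥ V_SG − |V_tp|, so the device is in saturation.
k_p = μ_pC_ox · (W/L) = 3.86 mA/V².
KCL at the drain: ½ k_p (V_SG − |V_tp|)² = (V_DD − V_SG)/R.
Let x = V_SG − 1.18. Then 45.2 x² + x − 5.36 = 0, giving x = 0.334 V (positive root), so V_SG = 1.51 V.
I_D = (V_DD − V_SG)/R = (6.54 − 1.51) / 23.4 = 0.215 mA.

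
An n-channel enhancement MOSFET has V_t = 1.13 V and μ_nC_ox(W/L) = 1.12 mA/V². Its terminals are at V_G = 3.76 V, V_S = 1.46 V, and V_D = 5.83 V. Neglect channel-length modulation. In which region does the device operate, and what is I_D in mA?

V_GS = V_G − V_S = 3.76 − 1.46 = 2.3 V; V_DS = V_D − V_S = 5.83 − 1.46 = 4.37 V.
V_ov = V_GS − V_t = 2.3 − 1.13 = 1.17 V.
Since V_DS = 4.37 V ≥ V_ov = 1.17 V, the device is in saturation.
I_D = ½ k_n V_ov² = 0.5 × 1.12 × 1.17² = 0.767 mA.

Saturation; I_D = 0.767 mA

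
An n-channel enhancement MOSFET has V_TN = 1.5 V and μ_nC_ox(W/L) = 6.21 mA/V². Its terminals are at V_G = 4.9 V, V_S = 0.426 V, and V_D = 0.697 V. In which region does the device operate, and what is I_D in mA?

V_GS = V_G − V_S = 4.9 − 0.426 = 4.47 V; V_DS = V_D − V_S = 0.697 − 0.426 = 0.271 V.
V_ov = V_GS − V_TN = 4.47 − 1.5 = 2.97 V.
Since V_DS = 0.271 V < V_ov = 2.97 V, the device is in the triode region.
I_D = k_n [V_ov · V_DS − ½ V_DS²] = 6.21 × [2.97 × 0.271 − 0.5 × 0.271²] = 4.78 mA.

Triode; I_D = 4.78 mA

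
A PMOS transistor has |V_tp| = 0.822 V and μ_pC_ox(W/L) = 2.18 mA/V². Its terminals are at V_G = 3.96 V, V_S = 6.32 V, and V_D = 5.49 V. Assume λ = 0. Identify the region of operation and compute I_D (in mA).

Triode; I_D = 2.03 mA

V_SG = V_S − V_G = 6.32 − 3.96 = 2.36 V; V_SD = V_S − V_D = 6.32 − 5.49 = 0.83 V.
V_ov = V_SG − |V_tp| = 2.36 − 0.822 = 1.54 V.
Since V_SD = 0.83 V < V_ov = 1.54 V, the device is in the triode region.
I_D = k_p [V_ov · V_SD − ½ V_SD²] = 2.18 × [1.54 × 0.83 − 0.5 × 0.83²] = 2.03 mA.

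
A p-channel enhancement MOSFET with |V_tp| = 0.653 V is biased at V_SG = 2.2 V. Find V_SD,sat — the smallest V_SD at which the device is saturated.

The boundary between triode and saturation is V_SD = V_SG − |V_tp| = V_ov.
V_ov = 2.2 − 0.653 = 1.55 V.

V_SD,sat = 1.55 V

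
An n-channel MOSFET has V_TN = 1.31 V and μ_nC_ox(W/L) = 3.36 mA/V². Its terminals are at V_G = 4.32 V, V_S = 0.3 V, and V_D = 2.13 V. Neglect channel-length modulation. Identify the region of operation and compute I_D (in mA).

V_GS = V_G − V_S = 4.32 − 0.3 = 4.02 V; V_DS = V_D − V_S = 2.13 − 0.3 = 1.83 V.
V_ov = V_GS − V_TN = 4.02 − 1.31 = 2.71 V.
Since V_DS = 1.83 V < V_ov = 2.71 V, the device is in the triode region.
I_D = k_n [V_ov · V_DS − ½ V_DS²] = 3.36 × [2.71 × 1.83 − 0.5 × 1.83²] = 11 mA.

Triode; I_D = 11.0 mA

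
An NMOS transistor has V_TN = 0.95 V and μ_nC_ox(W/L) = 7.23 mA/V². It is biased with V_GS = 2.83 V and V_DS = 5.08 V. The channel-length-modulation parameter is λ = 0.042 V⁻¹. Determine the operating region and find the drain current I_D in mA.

V_ov = V_GS − V_TN = 2.83 − 0.95 = 1.88 V.
Since V_DS = 5.08 V ≥ V_ov = 1.88 V, the device is in saturation.
I_D = ½ k_n V_ov² (1 + λ V_DS) = 0.5 × 7.23 × 1.88² × (1 + 0.042 × 5.08) = 15.5 mA.

Saturation; I_D = 15.5 mA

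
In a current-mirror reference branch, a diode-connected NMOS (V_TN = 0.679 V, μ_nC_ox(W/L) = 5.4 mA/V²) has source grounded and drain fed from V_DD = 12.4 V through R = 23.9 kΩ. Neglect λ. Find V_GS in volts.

With gate tied to drain, V_GS = V_DS ≥ V_GS − V_TN, so the device is in saturation.
KCL at the drain: ½ k_n (V_GS − V_TN)² = (V_DD − V_GS)/R.
Let x = V_GS − 0.679. Then 64.5 x² + x − 11.72 = 0, giving x = 0.419 V (positive root), so V_GS = 1.1 V.
I_D = (V_DD − V_GS)/R = (12.4 − 1.1) / 23.9 = 0.473 mA.

V_GS = 1.10 V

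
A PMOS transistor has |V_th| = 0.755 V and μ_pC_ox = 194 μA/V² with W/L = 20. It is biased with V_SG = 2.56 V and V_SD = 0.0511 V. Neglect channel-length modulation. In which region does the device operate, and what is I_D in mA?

Triode; I_D = 0.353 mA

k_p = μ_pC_ox · (W/L) = 3.88 mA/V².
V_ov = V_SG − |V_th| = 2.56 − 0.755 = 1.81 V.
Since V_SD = 0.0511 V < V_ov = 1.81 V, the device is in the triode region.
I_D = k_p [V_ov · V_SD − ½ V_SD²] = 3.88 × [1.81 × 0.0511 − 0.5 × 0.0511²] = 0.353 mA.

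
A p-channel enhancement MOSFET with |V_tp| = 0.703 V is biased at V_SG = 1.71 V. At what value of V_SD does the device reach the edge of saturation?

The boundary between triode and saturation is V_SD = V_SG − |V_tp| = V_ov.
V_ov = 1.71 − 0.703 = 1.01 V.

V_SD,sat = 1.01 V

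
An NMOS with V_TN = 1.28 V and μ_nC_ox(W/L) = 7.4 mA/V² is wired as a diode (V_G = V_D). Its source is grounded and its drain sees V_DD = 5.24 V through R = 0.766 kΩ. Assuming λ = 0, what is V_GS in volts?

With gate tied to drain, V_GS = V_DS ≥ V_GS − V_TN, so the device is in saturation.
KCL at the drain: ½ k_n (V_GS − V_TN)² = (V_DD − V_GS)/R.
Let x = V_GS − 1.28. Then 2.83 x² + x − 3.96 = 0, giving x = 1.02 V (positive root), so V_GS = 2.3 V.
I_D = (V_DD − V_GS)/R = (5.24 − 2.3) / 0.766 = 3.84 mA.

V_GS = 2.30 V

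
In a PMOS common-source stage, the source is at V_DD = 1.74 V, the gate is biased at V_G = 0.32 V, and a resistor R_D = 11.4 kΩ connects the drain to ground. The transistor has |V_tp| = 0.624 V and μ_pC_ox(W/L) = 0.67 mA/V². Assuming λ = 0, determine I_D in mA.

I_D = 0.127 mA

V_SG = V_DD − V_G = 1.74 − 0.32 = 1.42 V, so V_ov = 1.42 − 0.624 = 0.796 V.
Assume saturation: I_D = ½ k_p V_ov² = 0.5 × 0.67 × 0.796² = 0.212 mA, giving V_SD = V_DD − I_D R_D = 1.74 − 0.212 × 11.4 = -0.68 V.
But -0.68 V < V_ov = 0.796 V, so the device is actually in triode.
In triode I_D = k_p[V_ov V_SD − ½ V_SD²] and I_D = (V_DD − V_SD)/R_D. Equating: 3.82 V_SD² − 7.08 V_SD + 1.74 = 0, giving V_SD = 0.292 V (the root below V_ov).
I_D = (1.74 − 0.292) / 11.4 = 0.127 mA.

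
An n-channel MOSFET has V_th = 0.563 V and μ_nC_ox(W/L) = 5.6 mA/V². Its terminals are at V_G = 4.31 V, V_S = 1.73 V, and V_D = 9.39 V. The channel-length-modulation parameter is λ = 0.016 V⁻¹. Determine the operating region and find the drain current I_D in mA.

V_GS = V_G − V_S = 4.31 − 1.73 = 2.58 V; V_DS = V_D − V_S = 9.39 − 1.73 = 7.66 V.
V_ov = V_GS − V_th = 2.58 − 0.563 = 2.02 V.
Since V_DS = 7.66 V ≥ V_ov = 2.02 V, the device is in saturation.
I_D = ½ k_n V_ov² (1 + λ V_DS) = 0.5 × 5.6 × 2.02² × (1 + 0.016 × 7.66) = 12.8 mA.

Saturation; I_D = 12.8 mA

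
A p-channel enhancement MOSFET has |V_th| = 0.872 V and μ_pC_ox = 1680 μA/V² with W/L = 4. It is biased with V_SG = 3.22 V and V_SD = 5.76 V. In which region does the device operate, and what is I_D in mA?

Saturation; I_D = 18.5 mA

k_p = μ_pC_ox · (W/L) = 6.72 mA/V².
V_ov = V_SG − |V_th| = 3.22 − 0.872 = 2.35 V.
Since V_SD = 5.76 V ≥ V_ov = 2.35 V, the device is in saturation.
I_D = ½ k_p V_ov² = 0.5 × 6.72 × 2.35² = 18.5 mA.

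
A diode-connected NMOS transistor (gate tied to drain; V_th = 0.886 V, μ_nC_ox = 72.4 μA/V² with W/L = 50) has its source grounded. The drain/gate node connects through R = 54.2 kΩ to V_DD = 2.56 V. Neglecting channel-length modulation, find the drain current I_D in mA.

With gate tied to drain, V_GS = V_DS ≥ V_GS − V_th, so the device is in saturation.
k_n = μ_nC_ox · (W/L) = 3.62 mA/V².
KCL at the drain: ½ k_n (V_GS − V_th)² = (V_DD − V_GS)/R.
Let x = V_GS − 0.886. Then 98.1 x² + x − 1.674 = 0, giving x = 0.126 V (positive root), so V_GS = 1.01 V.
I_D = (V_DD − V_GS)/R = (2.56 − 1.01) / 54.2 = 0.0286 mA.

I_D = 0.0286 mA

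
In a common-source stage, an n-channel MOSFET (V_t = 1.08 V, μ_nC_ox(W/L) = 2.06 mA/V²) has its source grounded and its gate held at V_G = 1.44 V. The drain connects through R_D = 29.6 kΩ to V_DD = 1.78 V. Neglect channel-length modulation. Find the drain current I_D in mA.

V_GS = V_G = 1.44 V, so V_ov = 1.44 − 1.08 = 0.36 V.
Assume saturation: I_D = ½ k_n V_ov² = 0.5 × 2.06 × 0.36² = 0.133 mA, giving V_DS = V_DD − I_D R_D = 1.78 − 0.133 × 29.6 = -2.17 V.
But -2.17 V < V_ov = 0.36 V, so the device is actually in triode.
In triode I_D = k_n[V_ov V_DS − ½ V_DS²] and I_D = (V_DD − V_DS)/R_D. Equating: 30.5 V_DS² − 22.95 V_DS + 1.78 = 0, giving V_DS = 0.0878 V (the root below V_ov).
I_D = (1.78 − 0.0878) / 29.6 = 0.0572 mA.

I_D = 0.0572 mA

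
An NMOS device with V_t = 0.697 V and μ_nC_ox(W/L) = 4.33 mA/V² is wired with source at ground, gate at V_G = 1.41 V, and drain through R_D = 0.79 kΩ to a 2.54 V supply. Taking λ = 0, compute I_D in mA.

I_D = 1.10 mA

V_GS = V_G = 1.41 V, so V_ov = 1.41 − 0.697 = 0.713 V.
Assume saturation: I_D = ½ k_n V_ov² = 0.5 × 4.33 × 0.713² = 1.1 mA, giving V_DS = V_DD − I_D R_D = 2.54 − 1.1 × 0.79 = 1.67 V.
V_DS = 1.67 V ≥ V_ov = 0.713 V, confirming saturation.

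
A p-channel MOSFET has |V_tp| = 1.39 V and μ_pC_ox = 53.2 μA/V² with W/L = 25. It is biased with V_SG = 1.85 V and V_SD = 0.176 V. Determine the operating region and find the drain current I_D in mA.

k_p = μ_pC_ox · (W/L) = 1.33 mA/V².
V_ov = V_SG − |V_tp| = 1.85 − 1.39 = 0.46 V.
Since V_SD = 0.176 V < V_ov = 0.46 V, the device is in the triode region.
I_D = k_p [V_ov · V_SD − ½ V_SD²] = 1.33 × [0.46 × 0.176 − 0.5 × 0.176²] = 0.0871 mA.

Triode; I_D = 0.0871 mA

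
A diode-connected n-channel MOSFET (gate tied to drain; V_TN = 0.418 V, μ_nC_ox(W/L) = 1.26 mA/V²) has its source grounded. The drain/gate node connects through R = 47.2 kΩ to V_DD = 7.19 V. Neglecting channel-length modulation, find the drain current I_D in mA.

I_D = 0.134 mA

With gate tied to drain, V_GS = V_DS ≥ V_GS − V_TN, so the device is in saturation.
KCL at the drain: ½ k_n (V_GS − V_TN)² = (V_DD − V_GS)/R.
Let x = V_GS − 0.418. Then 29.7 x² + x − 6.772 = 0, giving x = 0.461 V (positive root), so V_GS = 0.879 V.
I_D = (V_DD − V_GS)/R = (7.19 − 0.879) / 47.2 = 0.134 mA.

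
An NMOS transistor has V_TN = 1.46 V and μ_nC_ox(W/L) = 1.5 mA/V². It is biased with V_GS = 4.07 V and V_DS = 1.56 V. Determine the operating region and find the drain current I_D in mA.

Triode; I_D = 4.28 mA

V_ov = V_GS − V_TN = 4.07 − 1.46 = 2.61 V.
Since V_DS = 1.56 V < V_ov = 2.61 V, the device is in the triode region.
I_D = k_n [V_ov · V_DS − ½ V_DS²] = 1.5 × [2.61 × 1.56 − 0.5 × 1.56²] = 4.28 mA.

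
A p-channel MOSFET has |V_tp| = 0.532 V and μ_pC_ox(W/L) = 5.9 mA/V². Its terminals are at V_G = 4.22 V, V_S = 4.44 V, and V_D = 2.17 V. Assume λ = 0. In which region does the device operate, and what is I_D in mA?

V_SG = V_S − V_G = 4.44 − 4.22 = 0.22 V; V_SD = V_S − V_D = 4.44 − 2.17 = 2.27 V.
V_SG = 0.22 V < |V_tp| = 0.532 V, so the transistor is in cutoff.

Cutoff; I_D = 0 mA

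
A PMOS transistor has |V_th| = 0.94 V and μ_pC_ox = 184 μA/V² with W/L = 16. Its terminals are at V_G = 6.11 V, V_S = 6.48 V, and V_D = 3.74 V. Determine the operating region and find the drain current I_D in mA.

V_SG = V_S − V_G = 6.48 − 6.11 = 0.37 V; V_SD = V_S − V_D = 6.48 − 3.74 = 2.74 V.
V_SG = 0.37 V < |V_th| = 0.94 V, so the transistor is in cutoff.

Cutoff; I_D = 0 mA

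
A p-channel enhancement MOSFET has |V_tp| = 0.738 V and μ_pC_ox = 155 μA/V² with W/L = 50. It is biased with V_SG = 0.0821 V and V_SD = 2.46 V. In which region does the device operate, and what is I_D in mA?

Cutoff; I_D = 0 mA

V_SG = 0.0821 V < |V_tp| = 0.738 V, so the transistor is in cutoff.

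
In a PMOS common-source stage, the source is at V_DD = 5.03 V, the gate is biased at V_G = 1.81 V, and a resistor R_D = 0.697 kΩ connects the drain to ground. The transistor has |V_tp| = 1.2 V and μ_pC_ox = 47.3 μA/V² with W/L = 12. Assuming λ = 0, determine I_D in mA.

V_SG = V_DD − V_G = 5.03 − 1.81 = 3.22 V, so V_ov = 3.22 − 1.2 = 2.02 V.
k_p = μ_pC_ox · (W/L) = 0.5676 mA/V².
Assume saturation: I_D = ½ k_p V_ov² = 0.5 × 0.5676 × 2.02² = 1.16 mA, giving V_SD = V_DD − I_D R_D = 5.03 − 1.16 × 0.697 = 4.22 V.
V_SD = 4.22 V ≥ V_ov = 2.02 V, confirming saturation.

I_D = 1.16 mA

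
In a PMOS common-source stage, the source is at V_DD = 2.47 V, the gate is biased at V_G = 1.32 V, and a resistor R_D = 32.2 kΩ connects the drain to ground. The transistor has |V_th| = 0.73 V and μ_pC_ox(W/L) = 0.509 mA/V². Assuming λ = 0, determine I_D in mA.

V_SG = V_DD − V_G = 2.47 − 1.32 = 1.15 V, so V_ov = 1.15 − 0.73 = 0.42 V.
Assume saturation: I_D = ½ k_p V_ov² = 0.5 × 0.509 × 0.42² = 0.0449 mA, giving V_SD = V_DD − I_D R_D = 2.47 − 0.0449 × 32.2 = 1.02 V.
V_SD = 1.02 V ≥ V_ov = 0.42 V, confirming saturation.

I_D = 0.0449 mA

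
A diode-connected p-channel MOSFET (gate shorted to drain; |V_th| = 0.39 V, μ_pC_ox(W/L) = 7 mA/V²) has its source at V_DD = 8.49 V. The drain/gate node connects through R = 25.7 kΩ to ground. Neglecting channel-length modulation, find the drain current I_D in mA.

With gate tied to drain, V_SG = V_SD ≥ V_SG − |V_th|, so the device is in saturation.
KCL at the drain: ½ k_p (V_SG − |V_th|)² = (V_DD − V_SG)/R.
Let x = V_SG − 0.39. Then 90 x² + x − 8.1 = 0, giving x = 0.295 V (positive root), so V_SG = 0.685 V.
I_D = (V_DD − V_SG)/R = (8.49 − 0.685) / 25.7 = 0.304 mA.

I_D = 0.304 mA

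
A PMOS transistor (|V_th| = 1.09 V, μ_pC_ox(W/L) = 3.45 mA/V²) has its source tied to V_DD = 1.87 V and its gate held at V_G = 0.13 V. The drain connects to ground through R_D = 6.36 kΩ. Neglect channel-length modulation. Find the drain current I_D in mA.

I_D = 0.273 mA

V_SG = V_DD − V_G = 1.87 − 0.13 = 1.74 V, so V_ov = 1.74 − 1.09 = 0.65 V.
Assume saturation: I_D = ½ k_p V_ov² = 0.5 × 3.45 × 0.65² = 0.729 mA, giving V_SD = V_DD − I_D R_D = 1.87 − 0.729 × 6.36 = -2.77 V.
But -2.77 V < V_ov = 0.65 V, so the device is actually in triode.
In triode I_D = k_p[V_ov V_SD − ½ V_SD²] and I_D = (V_DD − V_SD)/R_D. Equating: 11 V_SD² − 15.26 V_SD + 1.87 = 0, giving V_SD = 0.136 V (the root below V_ov).
I_D = (1.87 − 0.136) / 6.36 = 0.273 mA.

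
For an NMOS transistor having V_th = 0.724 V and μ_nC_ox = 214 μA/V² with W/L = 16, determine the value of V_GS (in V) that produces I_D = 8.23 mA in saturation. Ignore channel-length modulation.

V_GS = 2.92 V

k_n = μ_nC_ox · (W/L) = 3.424 mA/V².
In saturation I_D = ½ k_n (V_GS − V_th)², so V_GS − V_th = √(2 I_D / k_n) = √(2 × 8.23 / 3.424) = 2.19 V.
V_GS = 0.724 + 2.19 = 2.92 V.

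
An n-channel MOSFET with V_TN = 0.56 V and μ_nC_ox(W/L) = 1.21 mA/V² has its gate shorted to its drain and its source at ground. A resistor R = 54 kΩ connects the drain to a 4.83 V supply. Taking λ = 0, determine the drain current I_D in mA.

With gate tied to drain, V_GS = V_DS ≥ V_GS − V_TN, so the device is in saturation.
KCL at the drain: ½ k_n (V_GS − V_TN)² = (V_DD − V_GS)/R.
Let x = V_GS − 0.56. Then 32.7 x² + x − 4.27 = 0, giving x = 0.347 V (positive root), so V_GS = 0.907 V.
I_D = (V_DD − V_GS)/R = (4.83 − 0.907) / 54 = 0.0727 mA.

I_D = 0.0727 mA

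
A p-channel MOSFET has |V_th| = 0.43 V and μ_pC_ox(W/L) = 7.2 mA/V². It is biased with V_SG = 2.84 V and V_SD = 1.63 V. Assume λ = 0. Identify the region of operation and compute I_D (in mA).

V_ov = V_SG − |V_th| = 2.84 − 0.43 = 2.41 V.
Since V_SD = 1.63 V < V_ov = 2.41 V, the device is in the triode region.
I_D = k_p [V_ov · V_SD − ½ V_SD²] = 7.2 × [2.41 × 1.63 − 0.5 × 1.63²] = 18.7 mA.

Triode; I_D = 18.7 mA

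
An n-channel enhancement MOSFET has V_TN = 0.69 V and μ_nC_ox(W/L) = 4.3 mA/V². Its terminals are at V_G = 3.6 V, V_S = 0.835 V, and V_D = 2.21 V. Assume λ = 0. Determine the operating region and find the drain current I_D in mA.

Triode; I_D = 8.20 mA

V_GS = V_G − V_S = 3.6 − 0.835 = 2.77 V; V_DS = V_D − V_S = 2.21 − 0.835 = 1.38 V.
V_ov = V_GS − V_TN = 2.77 − 0.69 = 2.08 V.
Since V_DS = 1.38 V < V_ov = 2.08 V, the device is in the triode region.
I_D = k_n [V_ov · V_DS − ½ V_DS²] = 4.3 × [2.08 × 1.38 − 0.5 × 1.38²] = 8.2 mA.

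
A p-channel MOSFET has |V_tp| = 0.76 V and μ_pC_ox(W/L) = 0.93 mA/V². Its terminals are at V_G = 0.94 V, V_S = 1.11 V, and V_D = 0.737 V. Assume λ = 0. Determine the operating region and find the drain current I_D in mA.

Cutoff; I_D = 0 mA

V_SG = V_S − V_G = 1.11 − 0.94 = 0.17 V; V_SD = V_S − V_D = 1.11 − 0.737 = 0.373 V.
V_SG = 0.17 V < |V_tp| = 0.76 V, so the transistor is in cutoff.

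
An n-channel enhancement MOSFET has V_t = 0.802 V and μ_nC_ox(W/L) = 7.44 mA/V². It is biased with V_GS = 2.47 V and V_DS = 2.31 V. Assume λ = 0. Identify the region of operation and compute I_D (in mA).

V_ov = V_GS − V_t = 2.47 − 0.802 = 1.67 V.
Since V_DS = 2.31 V ≥ V_ov = 1.67 V, the device is in saturation.
I_D = ½ k_n V_ov² = 0.5 × 7.44 × 1.67² = 10.3 mA.

Saturation; I_D = 10.3 mA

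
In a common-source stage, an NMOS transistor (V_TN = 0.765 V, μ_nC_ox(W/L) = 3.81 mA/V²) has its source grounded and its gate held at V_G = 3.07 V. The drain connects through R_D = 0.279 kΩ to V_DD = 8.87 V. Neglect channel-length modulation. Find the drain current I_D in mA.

I_D = 10.1 mA

V_GS = V_G = 3.07 V, so V_ov = 3.07 − 0.765 = 2.3 V.
Assume saturation: I_D = ½ k_n V_ov² = 0.5 × 3.81 × 2.3² = 10.1 mA, giving V_DS = V_DD − I_D R_D = 8.87 − 10.1 × 0.279 = 6.05 V.
V_DS = 6.05 V ≥ V_ov = 2.3 V, confirming saturation.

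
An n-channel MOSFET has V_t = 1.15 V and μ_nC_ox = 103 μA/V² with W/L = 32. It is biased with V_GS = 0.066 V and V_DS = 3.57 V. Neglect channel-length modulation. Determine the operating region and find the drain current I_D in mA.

Cutoff; I_D = 0 mA

V_GS = 0.066 V < V_t = 1.15 V, so the transistor is in cutoff.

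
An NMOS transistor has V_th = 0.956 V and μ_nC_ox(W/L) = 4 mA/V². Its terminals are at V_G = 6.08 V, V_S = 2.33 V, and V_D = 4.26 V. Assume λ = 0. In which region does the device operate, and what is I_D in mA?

Triode; I_D = 14.1 mA

V_GS = V_G − V_S = 6.08 − 2.33 = 3.75 V; V_DS = V_D − V_S = 4.26 − 2.33 = 1.93 V.
V_ov = V_GS − V_th = 3.75 − 0.956 = 2.79 V.
Since V_DS = 1.93 V < V_ov = 2.79 V, the device is in the triode region.
I_D = k_n [V_ov · V_DS − ½ V_DS²] = 4 × [2.79 × 1.93 − 0.5 × 1.93²] = 14.1 mA.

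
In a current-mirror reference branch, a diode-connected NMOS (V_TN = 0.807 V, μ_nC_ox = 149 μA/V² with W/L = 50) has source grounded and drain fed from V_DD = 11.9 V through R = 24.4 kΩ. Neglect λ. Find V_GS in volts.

V_GS = 1.15 V

With gate tied to drain, V_GS = V_DS ≥ V_GS − V_TN, so the device is in saturation.
k_n = μ_nC_ox · (W/L) = 7.45 mA/V².
KCL at the drain: ½ k_n (V_GS − V_TN)² = (V_DD − V_GS)/R.
Let x = V_GS − 0.807. Then 90.9 x² + x − 11.09 = 0, giving x = 0.344 V (positive root), so V_GS = 1.15 V.
I_D = (V_DD − V_GS)/R = (11.9 − 1.15) / 24.4 = 0.441 mA.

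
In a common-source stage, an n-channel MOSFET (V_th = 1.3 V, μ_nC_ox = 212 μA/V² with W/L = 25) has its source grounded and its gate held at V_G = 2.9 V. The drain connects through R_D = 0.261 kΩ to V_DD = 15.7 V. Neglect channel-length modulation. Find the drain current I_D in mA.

I_D = 6.78 mA

V_GS = V_G = 2.9 V, so V_ov = 2.9 − 1.3 = 1.6 V.
k_n = μ_nC_ox · (W/L) = 5.3 mA/V².
Assume saturation: I_D = ½ k_n V_ov² = 0.5 × 5.3 × 1.6² = 6.78 mA, giving V_DS = V_DD − I_D R_D = 15.7 − 6.78 × 0.261 = 13.9 V.
V_DS = 13.9 V ≥ V_ov = 1.6 V, confirming saturation.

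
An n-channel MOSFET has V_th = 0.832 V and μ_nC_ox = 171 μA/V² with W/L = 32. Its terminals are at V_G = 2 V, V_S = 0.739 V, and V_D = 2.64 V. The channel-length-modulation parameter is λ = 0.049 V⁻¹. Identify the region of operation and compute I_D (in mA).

Saturation; I_D = 0.550 mA

V_GS = V_G − V_S = 2 − 0.739 = 1.26 V; V_DS = V_D − V_S = 2.64 − 0.739 = 1.9 V.
k_n = μ_nC_ox · (W/L) = 5.472 mA/V².
V_ov = V_GS − V_th = 1.26 − 0.832 = 0.429 V.
Since V_DS = 1.9 V ≥ V_ov = 0.429 V, the device is in saturation.
I_D = ½ k_n V_ov² (1 + λ V_DS) = 0.5 × 5.472 × 0.429² × (1 + 0.049 × 1.9) = 0.55 mA.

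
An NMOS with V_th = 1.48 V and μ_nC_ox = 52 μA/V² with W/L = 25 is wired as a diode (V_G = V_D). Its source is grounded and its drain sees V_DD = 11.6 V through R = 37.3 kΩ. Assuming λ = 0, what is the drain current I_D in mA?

With gate tied to drain, V_GS = V_DS ≥ V_GS − V_th, so the device is in saturation.
k_n = μ_nC_ox · (W/L) = 1.3 mA/V².
KCL at the drain: ½ k_n (V_GS − V_th)² = (V_DD − V_GS)/R.
Let x = V_GS − 1.48. Then 24.2 x² + x − 10.12 = 0, giving x = 0.626 V (positive root), so V_GS = 2.11 V.
I_D = (V_DD − V_GS)/R = (11.6 − 2.11) / 37.3 = 0.255 mA.

I_D = 0.255 mA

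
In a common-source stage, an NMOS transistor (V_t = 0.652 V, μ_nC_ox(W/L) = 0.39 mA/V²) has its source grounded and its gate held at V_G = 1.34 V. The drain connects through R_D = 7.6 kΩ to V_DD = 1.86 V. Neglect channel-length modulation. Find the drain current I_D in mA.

I_D = 0.0923 mA

V_GS = V_G = 1.34 V, so V_ov = 1.34 − 0.652 = 0.688 V.
Assume saturation: I_D = ½ k_n V_ov² = 0.5 × 0.39 × 0.688² = 0.0923 mA, giving V_DS = V_DD − I_D R_D = 1.86 − 0.0923 × 7.6 = 1.16 V.
V_DS = 1.16 V ≥ V_ov = 0.688 V, confirming saturation.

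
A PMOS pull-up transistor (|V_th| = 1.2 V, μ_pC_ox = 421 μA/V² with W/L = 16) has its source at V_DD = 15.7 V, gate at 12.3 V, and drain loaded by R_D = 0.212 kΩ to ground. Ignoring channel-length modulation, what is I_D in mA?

V_SG = V_DD − V_G = 15.7 − 12.3 = 3.4 V, so V_ov = 3.4 − 1.2 = 2.2 V.
k_p = μ_pC_ox · (W/L) = 6.736 mA/V².
Assume saturation: I_D = ½ k_p V_ov² = 0.5 × 6.736 × 2.2² = 16.3 mA, giving V_SD = V_DD − I_D R_D = 15.7 − 16.3 × 0.212 = 12.2 V.
V_SD = 12.2 V ≥ V_ov = 2.2 V, confirming saturation.

I_D = 16.3 mA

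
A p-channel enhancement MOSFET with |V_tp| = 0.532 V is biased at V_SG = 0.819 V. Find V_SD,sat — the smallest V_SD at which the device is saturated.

The boundary between triode and saturation is V_SD = V_SG − |V_tp| = V_ov.
V_ov = 0.819 − 0.532 = 0.287 V.

V_SD,sat = 0.287 V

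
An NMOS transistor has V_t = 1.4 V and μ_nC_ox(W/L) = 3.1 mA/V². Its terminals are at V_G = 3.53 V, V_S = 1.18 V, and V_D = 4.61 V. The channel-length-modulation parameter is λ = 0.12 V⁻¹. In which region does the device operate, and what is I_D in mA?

Saturation; I_D = 1.97 mA

V_GS = V_G − V_S = 3.53 − 1.18 = 2.35 V; V_DS = V_D − V_S = 4.61 − 1.18 = 3.43 V.
V_ov = V_GS − V_t = 2.35 − 1.4 = 0.95 V.
Since V_DS = 3.43 V ≥ V_ov = 0.95 V, the device is in saturation.
I_D = ½ k_n V_ov² (1 + λ V_DS) = 0.5 × 3.1 × 0.95² × (1 + 0.12 × 3.43) = 1.97 mA.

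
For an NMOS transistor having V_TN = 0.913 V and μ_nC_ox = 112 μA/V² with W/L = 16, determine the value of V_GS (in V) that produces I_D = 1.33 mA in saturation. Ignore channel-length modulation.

k_n = μ_nC_ox · (W/L) = 1.792 mA/V².
In saturation I_D = ½ k_n (V_GS − V_TN)², so V_GS − V_TN = √(2 I_D / k_n) = √(2 × 1.33 / 1.792) = 1.22 V.
V_GS = 0.913 + 1.22 = 2.13 V.

V_GS = 2.13 V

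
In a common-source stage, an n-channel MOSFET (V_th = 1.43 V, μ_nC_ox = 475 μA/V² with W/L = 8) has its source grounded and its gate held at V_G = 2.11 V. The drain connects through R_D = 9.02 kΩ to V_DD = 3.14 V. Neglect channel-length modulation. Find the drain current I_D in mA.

I_D = 0.332 mA

V_GS = V_G = 2.11 V, so V_ov = 2.11 − 1.43 = 0.68 V.
k_n = μ_nC_ox · (W/L) = 3.8 mA/V².
Assume saturation: I_D = ½ k_n V_ov² = 0.5 × 3.8 × 0.68² = 0.879 mA, giving V_DS = V_DD − I_D R_D = 3.14 − 0.879 × 9.02 = -4.78 V.
But -4.78 V < V_ov = 0.68 V, so the device is actually in triode.
In triode I_D = k_n[V_ov V_DS − ½ V_DS²] and I_D = (V_DD − V_DS)/R_D. Equating: 17.1 V_DS² − 24.31 V_DS + 3.14 = 0, giving V_DS = 0.144 V (the root below V_ov).
I_D = (3.14 − 0.144) / 9.02 = 0.332 mA.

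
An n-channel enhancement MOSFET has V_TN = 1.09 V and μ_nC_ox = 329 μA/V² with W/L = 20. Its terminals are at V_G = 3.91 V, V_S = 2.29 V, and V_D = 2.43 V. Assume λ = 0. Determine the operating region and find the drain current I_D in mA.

Triode; I_D = 0.424 mA

V_GS = V_G − V_S = 3.91 − 2.29 = 1.62 V; V_DS = V_D − V_S = 2.43 − 2.29 = 0.14 V.
k_n = μ_nC_ox · (W/L) = 6.58 mA/V².
V_ov = V_GS − V_TN = 1.62 − 1.09 = 0.53 V.
Since V_DS = 0.14 V < V_ov = 0.53 V, the device is in the triode region.
I_D = k_n [V_ov · V_DS − ½ V_DS²] = 6.58 × [0.53 × 0.14 − 0.5 × 0.14²] = 0.424 mA.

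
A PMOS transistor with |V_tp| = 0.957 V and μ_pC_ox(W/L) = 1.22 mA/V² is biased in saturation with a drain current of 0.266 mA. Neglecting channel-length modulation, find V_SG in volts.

V_SG = 1.62 V

In saturation I_D = ½ k_p (V_SG − |V_tp|)², so V_SG − |V_tp| = √(2 I_D / k_p) = √(2 × 0.266 / 1.22) = 0.66 V.
V_SG = 0.957 + 0.66 = 1.62 V.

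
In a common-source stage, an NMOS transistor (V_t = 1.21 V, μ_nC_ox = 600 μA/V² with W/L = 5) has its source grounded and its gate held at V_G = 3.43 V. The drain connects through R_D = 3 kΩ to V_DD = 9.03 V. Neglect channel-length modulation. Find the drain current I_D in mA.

I_D = 2.85 mA

V_GS = V_G = 3.43 V, so V_ov = 3.43 − 1.21 = 2.22 V.
k_n = μ_nC_ox · (W/L) = 3 mA/V².
Assume saturation: I_D = ½ k_n V_ov² = 0.5 × 3 × 2.22² = 7.39 mA, giving V_DS = V_DD − I_D R_D = 9.03 − 7.39 × 3 = -13.1 V.
But -13.1 V < V_ov = 2.22 V, so the device is actually in triode.
In triode I_D = k_n[V_ov V_DS − ½ V_DS²] and I_D = (V_DD − V_DS)/R_D. Equating: 4.5 V_DS² − 20.98 V_DS + 9.03 = 0, giving V_DS = 0.48 V (the root below V_ov).
I_D = (9.03 − 0.48) / 3 = 2.85 mA.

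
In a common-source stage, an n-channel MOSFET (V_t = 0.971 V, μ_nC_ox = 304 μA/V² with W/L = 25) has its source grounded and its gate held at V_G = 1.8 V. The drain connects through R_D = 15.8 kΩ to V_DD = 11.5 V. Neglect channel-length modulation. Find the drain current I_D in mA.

I_D = 0.720 mA

V_GS = V_G = 1.8 V, so V_ov = 1.8 − 0.971 = 0.829 V.
k_n = μ_nC_ox · (W/L) = 7.6 mA/V².
Assume saturation: I_D = ½ k_n V_ov² = 0.5 × 7.6 × 0.829² = 2.61 mA, giving V_DS = V_DD − I_D R_D = 11.5 − 2.61 × 15.8 = -29.8 V.
But -29.8 V < V_ov = 0.829 V, so the device is actually in triode.
In triode I_D = k_n[V_ov V_DS − ½ V_DS²] and I_D = (V_DD − V_DS)/R_D. Equating: 60 V_DS² − 100.5 V_DS + 11.5 = 0, giving V_DS = 0.123 V (the root below V_ov).
I_D = (11.5 − 0.123) / 15.8 = 0.72 mA.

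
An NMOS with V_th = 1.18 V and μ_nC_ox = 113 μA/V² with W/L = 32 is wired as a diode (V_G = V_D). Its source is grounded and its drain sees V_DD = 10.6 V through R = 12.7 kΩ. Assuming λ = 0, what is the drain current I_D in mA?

With gate tied to drain, V_GS = V_DS ≥ V_GS − V_th, so the device is in saturation.
k_n = μ_nC_ox · (W/L) = 3.616 mA/V².
KCL at the drain: ½ k_n (V_GS − V_th)² = (V_DD − V_GS)/R.
Let x = V_GS − 1.18. Then 23 x² + x − 9.42 = 0, giving x = 0.619 V (positive root), so V_GS = 1.8 V.
I_D = (V_DD − V_GS)/R = (10.6 − 1.8) / 12.7 = 0.693 mA.

I_D = 0.693 mA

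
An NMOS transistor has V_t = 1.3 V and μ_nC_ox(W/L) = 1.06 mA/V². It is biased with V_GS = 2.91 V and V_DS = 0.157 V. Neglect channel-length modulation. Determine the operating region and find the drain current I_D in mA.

V_ov = V_GS − V_t = 2.91 − 1.3 = 1.61 V.
Since V_DS = 0.157 V < V_ov = 1.61 V, the device is in the triode region.
I_D = k_n [V_ov · V_DS − ½ V_DS²] = 1.06 × [1.61 × 0.157 − 0.5 × 0.157²] = 0.255 mA.

Triode; I_D = 0.255 mA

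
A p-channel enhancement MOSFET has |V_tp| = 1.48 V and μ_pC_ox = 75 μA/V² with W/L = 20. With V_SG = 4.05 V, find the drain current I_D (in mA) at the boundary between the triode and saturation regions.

I_D = 4.95 mA

At the boundary V_SD = V_ov = V_SG − |V_tp| = 4.05 − 1.48 = 2.57 V.
k_p = μ_pC_ox · (W/L) = 1.5 mA/V².
I_D = ½ k_p V_ov² = 0.5 × 1.5 × 2.57² = 4.95 mA.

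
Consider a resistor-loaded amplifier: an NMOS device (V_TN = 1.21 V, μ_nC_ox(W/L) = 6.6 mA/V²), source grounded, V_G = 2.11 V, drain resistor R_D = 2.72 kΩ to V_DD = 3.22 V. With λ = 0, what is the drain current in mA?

V_GS = V_G = 2.11 V, so V_ov = 2.11 − 1.21 = 0.9 V.
Assume saturation: I_D = ½ k_n V_ov² = 0.5 × 6.6 × 0.9² = 2.67 mA, giving V_DS = V_DD − I_D R_D = 3.22 − 2.67 × 2.72 = -4.05 V.
But -4.05 V < V_ov = 0.9 V, so the device is actually in triode.
In triode I_D = k_n[V_ov V_DS − ½ V_DS²] and I_D = (V_DD − V_DS)/R_D. Equating: 8.98 V_DS² − 17.16 V_DS + 3.22 = 0, giving V_DS = 0.211 V (the root below V_ov).
I_D = (3.22 − 0.211) / 2.72 = 1.11 mA.

I_D = 1.11 mA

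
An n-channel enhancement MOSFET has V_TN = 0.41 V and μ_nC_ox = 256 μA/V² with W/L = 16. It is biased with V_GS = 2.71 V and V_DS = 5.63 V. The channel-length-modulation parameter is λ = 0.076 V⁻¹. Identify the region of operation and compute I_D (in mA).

Saturation; I_D = 15.5 mA

k_n = μ_nC_ox · (W/L) = 4.096 mA/V².
V_ov = V_GS − V_TN = 2.71 − 0.41 = 2.3 V.
Since V_DS = 5.63 V ≥ V_ov = 2.3 V, the device is in saturation.
I_D = ½ k_n V_ov² (1 + λ V_DS) = 0.5 × 4.096 × 2.3² × (1 + 0.076 × 5.63) = 15.5 mA.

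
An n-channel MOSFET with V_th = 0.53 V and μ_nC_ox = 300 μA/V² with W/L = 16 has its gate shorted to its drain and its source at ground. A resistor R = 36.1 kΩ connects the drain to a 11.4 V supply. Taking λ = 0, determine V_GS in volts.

V_GS = 0.878 V

With gate tied to drain, V_GS = V_DS ≥ V_GS − V_th, so the device is in saturation.
k_n = μ_nC_ox · (W/L) = 4.8 mA/V².
KCL at the drain: ½ k_n (V_GS − V_th)² = (V_DD − V_GS)/R.
Let x = V_GS − 0.53. Then 86.6 x² + x − 10.87 = 0, giving x = 0.348 V (positive root), so V_GS = 0.878 V.
I_D = (V_DD − V_GS)/R = (11.4 − 0.878) / 36.1 = 0.291 mA.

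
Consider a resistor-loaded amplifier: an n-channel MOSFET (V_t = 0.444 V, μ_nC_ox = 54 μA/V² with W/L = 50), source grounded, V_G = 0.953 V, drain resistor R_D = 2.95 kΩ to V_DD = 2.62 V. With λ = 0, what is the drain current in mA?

V_GS = V_G = 0.953 V, so V_ov = 0.953 − 0.444 = 0.509 V.
k_n = μ_nC_ox · (W/L) = 2.7 mA/V².
Assume saturation: I_D = ½ k_n V_ov² = 0.5 × 2.7 × 0.509² = 0.35 mA, giving V_DS = V_DD − I_D R_D = 2.62 − 0.35 × 2.95 = 1.59 V.
V_DS = 1.59 V ≥ V_ov = 0.509 V, confirming saturation.

I_D = 0.350 mA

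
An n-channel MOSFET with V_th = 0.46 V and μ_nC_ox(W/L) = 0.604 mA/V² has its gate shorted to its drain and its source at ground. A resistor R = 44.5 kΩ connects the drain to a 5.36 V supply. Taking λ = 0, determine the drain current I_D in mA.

I_D = 0.0974 mA

With gate tied to drain, V_GS = V_DS ≥ V_GS − V_th, so the device is in saturation.
KCL at the drain: ½ k_n (V_GS − V_th)² = (V_DD − V_GS)/R.
Let x = V_GS − 0.46. Then 13.4 x² + x − 4.9 = 0, giving x = 0.568 V (positive root), so V_GS = 1.03 V.
I_D = (V_DD − V_GS)/R = (5.36 − 1.03) / 44.5 = 0.0974 mA.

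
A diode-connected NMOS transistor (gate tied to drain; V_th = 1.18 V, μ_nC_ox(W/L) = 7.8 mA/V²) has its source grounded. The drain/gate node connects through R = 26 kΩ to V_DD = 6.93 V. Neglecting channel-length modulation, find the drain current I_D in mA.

I_D = 0.212 mA

With gate tied to drain, V_GS = V_DS ≥ V_GS − V_th, so the device is in saturation.
KCL at the drain: ½ k_n (V_GS − V_th)² = (V_DD − V_GS)/R.
Let x = V_GS − 1.18. Then 101 x² + x − 5.75 = 0, giving x = 0.233 V (positive root), so V_GS = 1.41 V.
I_D = (V_DD − V_GS)/R = (6.93 − 1.41) / 26 = 0.212 mA.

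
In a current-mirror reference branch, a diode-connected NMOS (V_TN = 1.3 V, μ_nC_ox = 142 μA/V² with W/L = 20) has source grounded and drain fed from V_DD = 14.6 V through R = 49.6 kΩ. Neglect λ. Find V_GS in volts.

With gate tied to drain, V_GS = V_DS ≥ V_GS − V_TN, so the device is in saturation.
k_n = μ_nC_ox · (W/L) = 2.84 mA/V².
KCL at the drain: ½ k_n (V_GS − V_TN)² = (V_DD − V_GS)/R.
Let x = V_GS − 1.3. Then 70.4 x² + x − 13.3 = 0, giving x = 0.428 V (positive root), so V_GS = 1.73 V.
I_D = (V_DD − V_GS)/R = (14.6 − 1.73) / 49.6 = 0.26 mA.

V_GS = 1.73 V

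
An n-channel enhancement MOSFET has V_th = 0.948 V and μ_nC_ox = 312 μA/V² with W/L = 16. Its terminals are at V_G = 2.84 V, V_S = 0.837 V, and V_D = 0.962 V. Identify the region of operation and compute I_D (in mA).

Triode; I_D = 0.619 mA

V_GS = V_G − V_S = 2.84 − 0.837 = 2 V; V_DS = V_D − V_S = 0.962 − 0.837 = 0.125 V.
k_n = μ_nC_ox · (W/L) = 4.992 mA/V².
V_ov = V_GS − V_th = 2 − 0.948 = 1.06 V.
Since V_DS = 0.125 V < V_ov = 1.06 V, the device is in the triode region.
I_D = k_n [V_ov · V_DS − ½ V_DS²] = 4.992 × [1.06 × 0.125 − 0.5 × 0.125²] = 0.619 mA.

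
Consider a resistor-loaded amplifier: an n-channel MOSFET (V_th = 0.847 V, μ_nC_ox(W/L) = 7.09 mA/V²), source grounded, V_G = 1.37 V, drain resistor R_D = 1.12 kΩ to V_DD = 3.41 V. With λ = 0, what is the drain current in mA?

V_GS = V_G = 1.37 V, so V_ov = 1.37 − 0.847 = 0.523 V.
Assume saturation: I_D = ½ k_n V_ov² = 0.5 × 7.09 × 0.523² = 0.97 mA, giving V_DS = V_DD − I_D R_D = 3.41 − 0.97 × 1.12 = 2.32 V.
V_DS = 2.32 V ≥ V_ov = 0.523 V, confirming saturation.

I_D = 0.970 mA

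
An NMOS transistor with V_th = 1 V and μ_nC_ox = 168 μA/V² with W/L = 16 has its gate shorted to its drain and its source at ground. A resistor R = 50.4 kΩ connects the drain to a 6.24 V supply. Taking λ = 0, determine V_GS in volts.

With gate tied to drain, V_GS = V_DS ≥ V_GS − V_th, so the device is in saturation.
k_n = μ_nC_ox · (W/L) = 2.688 mA/V².
KCL at the drain: ½ k_n (V_GS − V_th)² = (V_DD − V_GS)/R.
Let x = V_GS − 1. Then 67.7 x² + x − 5.24 = 0, giving x = 0.271 V (positive root), so V_GS = 1.27 V.
I_D = (V_DD − V_GS)/R = (6.24 − 1.27) / 50.4 = 0.0986 mA.

V_GS = 1.27 V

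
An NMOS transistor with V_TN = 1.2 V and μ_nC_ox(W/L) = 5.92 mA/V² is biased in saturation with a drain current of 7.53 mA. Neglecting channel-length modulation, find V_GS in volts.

V_GS = 2.79 V

In saturation I_D = ½ k_n (V_GS − V_TN)², so V_GS − V_TN = √(2 I_D / k_n) = √(2 × 7.53 / 5.92) = 1.59 V.
V_GS = 1.2 + 1.59 = 2.79 V.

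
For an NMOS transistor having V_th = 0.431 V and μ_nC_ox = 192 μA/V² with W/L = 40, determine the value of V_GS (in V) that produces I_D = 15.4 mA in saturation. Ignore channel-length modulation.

V_GS = 2.43 V

k_n = μ_nC_ox · (W/L) = 7.68 mA/V².
In saturation I_D = ½ k_n (V_GS − V_th)², so V_GS − V_th = √(2 I_D / k_n) = √(2 × 15.4 / 7.68) = 2 V.
V_GS = 0.431 + 2 = 2.43 V.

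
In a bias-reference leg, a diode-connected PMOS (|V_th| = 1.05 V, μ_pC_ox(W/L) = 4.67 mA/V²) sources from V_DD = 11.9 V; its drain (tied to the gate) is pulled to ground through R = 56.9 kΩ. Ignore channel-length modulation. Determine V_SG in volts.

V_SG = 1.33 V

With gate tied to drain, V_SG = V_SD ≥ V_SG − |V_th|, so the device is in saturation.
KCL at the drain: ½ k_p (V_SG − |V_th|)² = (V_DD − V_SG)/R.
Let x = V_SG − 1.05. Then 133 x² + x − 10.85 = 0, giving x = 0.282 V (positive root), so V_SG = 1.33 V.
I_D = (V_DD − V_SG)/R = (11.9 − 1.33) / 56.9 = 0.186 mA.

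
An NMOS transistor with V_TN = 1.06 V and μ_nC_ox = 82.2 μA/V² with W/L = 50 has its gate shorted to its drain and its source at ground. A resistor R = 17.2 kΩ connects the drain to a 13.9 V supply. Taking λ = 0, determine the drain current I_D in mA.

With gate tied to drain, V_GS = V_DS ≥ V_GS − V_TN, so the device is in saturation.
k_n = μ_nC_ox · (W/L) = 4.11 mA/V².
KCL at the drain: ½ k_n (V_GS − V_TN)² = (V_DD − V_GS)/R.
Let x = V_GS − 1.06. Then 35.3 x² + x − 12.84 = 0, giving x = 0.589 V (positive root), so V_GS = 1.65 V.
I_D = (V_DD − V_GS)/R = (13.9 − 1.65) / 17.2 = 0.712 mA.

I_D = 0.712 mA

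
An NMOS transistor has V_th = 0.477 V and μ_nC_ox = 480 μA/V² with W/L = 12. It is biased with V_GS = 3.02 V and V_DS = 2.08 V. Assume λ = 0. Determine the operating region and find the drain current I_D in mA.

Triode; I_D = 18.0 mA

k_n = μ_nC_ox · (W/L) = 5.76 mA/V².
V_ov = V_GS − V_th = 3.02 − 0.477 = 2.54 V.
Since V_DS = 2.08 V < V_ov = 2.54 V, the device is in the triode region.
I_D = k_n [V_ov · V_DS − ½ V_DS²] = 5.76 × [2.54 × 2.08 − 0.5 × 2.08²] = 18 mA.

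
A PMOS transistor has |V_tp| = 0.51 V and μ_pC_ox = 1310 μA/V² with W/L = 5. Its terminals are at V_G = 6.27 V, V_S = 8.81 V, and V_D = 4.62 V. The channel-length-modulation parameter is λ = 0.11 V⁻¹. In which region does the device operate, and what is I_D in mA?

Saturation; I_D = 19.7 mA

V_SG = V_S − V_G = 8.81 − 6.27 = 2.54 V; V_SD = V_S − V_D = 8.81 − 4.62 = 4.19 V.
k_p = μ_pC_ox · (W/L) = 6.55 mA/V².
V_ov = V_SG − |V_tp| = 2.54 − 0.51 = 2.03 V.
Since V_SD = 4.19 V ≥ V_ov = 2.03 V, the device is in saturation.
I_D = ½ k_p V_ov² (1 + λ V_SD) = 0.5 × 6.55 × 2.03² × (1 + 0.11 × 4.19) = 19.7 mA.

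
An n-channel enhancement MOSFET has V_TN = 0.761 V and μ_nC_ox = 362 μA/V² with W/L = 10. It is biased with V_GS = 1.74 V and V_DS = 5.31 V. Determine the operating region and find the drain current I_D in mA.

k_n = μ_nC_ox · (W/L) = 3.62 mA/V².
V_ov = V_GS − V_TN = 1.74 − 0.761 = 0.979 V.
Since V_DS = 5.31 V ≥ V_ov = 0.979 V, the device is in saturation.
I_D = ½ k_n V_ov² = 0.5 × 3.62 × 0.979² = 1.73 mA.

Saturation; I_D = 1.73 mA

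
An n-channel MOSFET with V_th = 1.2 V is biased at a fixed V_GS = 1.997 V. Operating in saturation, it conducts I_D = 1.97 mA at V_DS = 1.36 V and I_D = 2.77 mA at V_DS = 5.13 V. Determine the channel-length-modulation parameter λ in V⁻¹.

With V_GS fixed, I_D ∝ (1 + λ V_DS) in saturation, so I_D2/I_D1 = (1 + λ V_DS2)/(1 + λ V_DS1).
2.77/1.97 = 1.406 = (1 + 5.13 λ)/(1 + 1.36 λ).
Solving: λ (I_D1 V_DS2 − I_D2 V_DS1) = I_D2 − I_D1, so λ = (2.77 − 1.97) / (1.97 × 5.13 − 2.77 × 1.36) = 0.8 / 6.34 = 0.126 V⁻¹.

λ = 0.126 V⁻¹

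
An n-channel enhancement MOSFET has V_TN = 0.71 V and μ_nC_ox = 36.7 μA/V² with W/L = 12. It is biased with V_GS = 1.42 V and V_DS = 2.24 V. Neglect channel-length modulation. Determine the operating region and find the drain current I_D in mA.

k_n = μ_nC_ox · (W/L) = 0.4404 mA/V².
V_ov = V_GS − V_TN = 1.42 − 0.71 = 0.71 V.
Since V_DS = 2.24 V ≥ V_ov = 0.71 V, the device is in saturation.
I_D = ½ k_n V_ov² = 0.5 × 0.4404 × 0.71² = 0.111 mA.

Saturation; I_D = 0.111 mA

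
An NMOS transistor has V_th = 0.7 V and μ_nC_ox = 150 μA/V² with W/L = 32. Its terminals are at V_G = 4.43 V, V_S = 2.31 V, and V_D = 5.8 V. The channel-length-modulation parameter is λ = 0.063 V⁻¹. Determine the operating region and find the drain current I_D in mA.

Saturation; I_D = 5.90 mA

V_GS = V_G − V_S = 4.43 − 2.31 = 2.12 V; V_DS = V_D − V_S = 5.8 − 2.31 = 3.49 V.
k_n = μ_nC_ox · (W/L) = 4.8 mA/V².
V_ov = V_GS − V_th = 2.12 − 0.7 = 1.42 V.
Since V_DS = 3.49 V ≥ V_ov = 1.42 V, the device is in saturation.
I_D = ½ k_n V_ov² (1 + λ V_DS) = 0.5 × 4.8 × 1.42² × (1 + 0.063 × 3.49) = 5.9 mA.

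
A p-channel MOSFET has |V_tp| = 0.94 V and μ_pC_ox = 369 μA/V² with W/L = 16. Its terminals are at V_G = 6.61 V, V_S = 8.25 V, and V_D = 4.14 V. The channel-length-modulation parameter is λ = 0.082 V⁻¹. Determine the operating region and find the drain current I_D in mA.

V_SG = V_S − V_G = 8.25 − 6.61 = 1.64 V; V_SD = V_S − V_D = 8.25 − 4.14 = 4.11 V.
k_p = μ_pC_ox · (W/L) = 5.904 mA/V².
V_ov = V_SG − |V_tp| = 1.64 − 0.94 = 0.7 V.
Since V_SD = 4.11 V ≥ V_ov = 0.7 V, the device is in saturation.
I_D = ½ k_p V_ov² (1 + λ V_SD) = 0.5 × 5.904 × 0.7² × (1 + 0.082 × 4.11) = 1.93 mA.

Saturation; I_D = 1.93 mA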